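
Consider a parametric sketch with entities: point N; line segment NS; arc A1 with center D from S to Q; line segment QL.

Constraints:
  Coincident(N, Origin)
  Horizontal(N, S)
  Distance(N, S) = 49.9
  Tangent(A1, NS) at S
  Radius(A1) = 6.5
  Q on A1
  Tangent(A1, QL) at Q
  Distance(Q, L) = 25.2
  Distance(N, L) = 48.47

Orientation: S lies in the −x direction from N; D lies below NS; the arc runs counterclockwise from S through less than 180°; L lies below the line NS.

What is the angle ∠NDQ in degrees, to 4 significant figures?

146.4°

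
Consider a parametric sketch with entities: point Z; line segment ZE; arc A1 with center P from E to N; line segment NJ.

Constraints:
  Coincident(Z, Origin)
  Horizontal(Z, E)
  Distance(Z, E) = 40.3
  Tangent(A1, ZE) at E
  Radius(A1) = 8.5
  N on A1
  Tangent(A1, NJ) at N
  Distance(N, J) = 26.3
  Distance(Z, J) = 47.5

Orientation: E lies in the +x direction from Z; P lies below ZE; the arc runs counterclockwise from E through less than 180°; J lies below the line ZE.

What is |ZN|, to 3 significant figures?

33.0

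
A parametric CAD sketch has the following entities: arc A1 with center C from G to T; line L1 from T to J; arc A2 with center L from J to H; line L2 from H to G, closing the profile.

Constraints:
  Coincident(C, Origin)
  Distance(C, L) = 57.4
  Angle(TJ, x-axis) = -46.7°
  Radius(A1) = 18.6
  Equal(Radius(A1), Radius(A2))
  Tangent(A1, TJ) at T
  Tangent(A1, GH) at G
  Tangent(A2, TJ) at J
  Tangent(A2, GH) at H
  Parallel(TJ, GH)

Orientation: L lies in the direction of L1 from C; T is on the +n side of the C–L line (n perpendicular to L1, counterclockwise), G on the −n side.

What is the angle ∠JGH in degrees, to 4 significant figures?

32.95°

The slot axis is L1's direction at -46.7°, so u = (cos -46.7°, sin -46.7°) = (0.6858, -0.7278) and n = (−sin -46.7°, cos -46.7°) = (0.7278, 0.6858). C is at the origin and L lies 57.4 along u from C, so L = 57.4·u = (39.37, -41.77). Tangency of A1 to both parallel lines with radius 18.6 puts T and G at C ± 18.6·n: T = (13.54, 12.76), G = (-13.54, -12.76). Equal radii place J and H the same way about L: J = L + 18.6·n = (52.90, -29.02), H = L − 18.6·n = (25.83, -54.53). Then cos ∠JGH = GJ·GH / (|GJ||GH|), giving 32.95°.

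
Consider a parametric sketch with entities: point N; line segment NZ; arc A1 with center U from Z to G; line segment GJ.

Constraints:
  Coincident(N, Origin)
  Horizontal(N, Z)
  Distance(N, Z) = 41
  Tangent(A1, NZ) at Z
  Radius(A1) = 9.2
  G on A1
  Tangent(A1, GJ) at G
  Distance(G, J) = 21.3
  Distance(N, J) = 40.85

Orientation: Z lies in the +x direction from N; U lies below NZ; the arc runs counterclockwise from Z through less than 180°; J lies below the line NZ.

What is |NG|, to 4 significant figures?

32.85

Checks: |UG| = 9.200 ✓; ∠(UG, GJ) = 90.00° ✓; |GJ| = 21.30 ✓; |NJ| = 40.85 ✓.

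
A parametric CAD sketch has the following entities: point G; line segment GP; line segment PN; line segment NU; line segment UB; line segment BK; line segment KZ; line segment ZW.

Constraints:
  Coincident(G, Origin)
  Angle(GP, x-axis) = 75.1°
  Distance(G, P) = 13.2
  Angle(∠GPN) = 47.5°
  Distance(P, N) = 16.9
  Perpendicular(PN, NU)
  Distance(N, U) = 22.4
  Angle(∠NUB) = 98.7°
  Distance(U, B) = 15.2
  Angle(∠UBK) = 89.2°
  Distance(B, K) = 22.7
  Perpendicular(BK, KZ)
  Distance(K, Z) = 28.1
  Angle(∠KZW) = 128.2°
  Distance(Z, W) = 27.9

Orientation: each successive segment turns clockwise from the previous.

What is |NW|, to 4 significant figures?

34.65

The perpendicularity gives KZ at right angles to BK, so KZ runs at -49.50°; with |KZ| = 28.1, Z = (19.11, -8.755). ∠KZW = 128.2° gives ZW at -101.3° from the x-axis; with |ZW| = 27.9, W = (13.64, -36.11). Then |NW| = |W − N| = 34.65.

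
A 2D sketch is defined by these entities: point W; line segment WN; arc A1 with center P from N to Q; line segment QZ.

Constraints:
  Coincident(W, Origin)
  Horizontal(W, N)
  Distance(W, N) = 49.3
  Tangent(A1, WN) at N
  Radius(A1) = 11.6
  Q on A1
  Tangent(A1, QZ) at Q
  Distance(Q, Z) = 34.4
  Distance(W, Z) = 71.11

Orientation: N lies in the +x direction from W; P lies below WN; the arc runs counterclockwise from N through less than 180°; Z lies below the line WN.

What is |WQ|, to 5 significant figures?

42.003

W is at the origin; WN is horizontal with |WN| = 49.3 and N on the +x side, so N = (49.300, 0.0000). Tangency of A1 to WN means the radius PN is perpendicular to WN, so P = N + (0, -11.6) = (49.300, -11.600). Since PQ ⟂ QZ (tangency), |PZ| = √(11.6² + 34.4²) = 36.303 regardless of where Q sits on A1. So Z lies on both circle(W, 71.11) and circle(P, 36.303); the below-WN intersection is Z = (52.699, -47.744). Q is the foot of the tangent from Z: Q = (38.703, -16.319).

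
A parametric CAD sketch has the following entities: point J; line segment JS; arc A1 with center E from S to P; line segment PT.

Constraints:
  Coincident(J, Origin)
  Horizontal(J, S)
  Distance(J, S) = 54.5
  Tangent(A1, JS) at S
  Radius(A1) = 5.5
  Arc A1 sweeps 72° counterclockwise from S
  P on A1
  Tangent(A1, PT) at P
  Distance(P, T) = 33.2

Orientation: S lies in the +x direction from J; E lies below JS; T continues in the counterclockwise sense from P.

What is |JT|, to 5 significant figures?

52.661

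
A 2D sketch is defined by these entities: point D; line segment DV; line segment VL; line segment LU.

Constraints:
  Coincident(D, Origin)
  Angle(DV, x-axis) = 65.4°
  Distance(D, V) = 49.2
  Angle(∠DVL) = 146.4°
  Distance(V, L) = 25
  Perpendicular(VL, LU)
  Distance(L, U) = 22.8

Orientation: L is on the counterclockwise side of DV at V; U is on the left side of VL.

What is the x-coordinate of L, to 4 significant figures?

16.57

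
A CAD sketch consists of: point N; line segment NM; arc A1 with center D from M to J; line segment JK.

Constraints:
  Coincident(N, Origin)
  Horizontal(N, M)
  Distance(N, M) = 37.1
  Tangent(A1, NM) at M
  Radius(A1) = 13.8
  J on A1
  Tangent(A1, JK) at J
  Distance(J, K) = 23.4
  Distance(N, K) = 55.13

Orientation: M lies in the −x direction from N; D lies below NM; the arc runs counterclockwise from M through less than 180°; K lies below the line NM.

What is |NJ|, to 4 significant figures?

53.21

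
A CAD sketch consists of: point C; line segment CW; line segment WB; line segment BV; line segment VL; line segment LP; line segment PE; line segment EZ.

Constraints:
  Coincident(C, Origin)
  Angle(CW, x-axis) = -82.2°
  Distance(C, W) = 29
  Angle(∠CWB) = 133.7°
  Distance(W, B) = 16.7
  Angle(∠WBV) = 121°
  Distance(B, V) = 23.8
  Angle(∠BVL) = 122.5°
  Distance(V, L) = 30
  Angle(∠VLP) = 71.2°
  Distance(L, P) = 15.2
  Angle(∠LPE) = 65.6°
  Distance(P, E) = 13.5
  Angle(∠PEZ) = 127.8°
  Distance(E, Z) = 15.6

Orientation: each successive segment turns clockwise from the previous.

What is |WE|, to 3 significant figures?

36.3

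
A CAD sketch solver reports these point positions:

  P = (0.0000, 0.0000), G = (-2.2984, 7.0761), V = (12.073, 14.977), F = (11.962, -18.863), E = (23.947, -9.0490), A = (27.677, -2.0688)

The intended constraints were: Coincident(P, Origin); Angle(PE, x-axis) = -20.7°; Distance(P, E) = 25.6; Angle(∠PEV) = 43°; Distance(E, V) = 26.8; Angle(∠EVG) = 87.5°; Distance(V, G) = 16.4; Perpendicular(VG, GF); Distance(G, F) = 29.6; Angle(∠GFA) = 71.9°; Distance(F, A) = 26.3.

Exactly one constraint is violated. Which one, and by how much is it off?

Distance(F, A) = 26.3 — off by 3.30.

P = (0.00, 0.00) ✓; PE at -20.70° ✓; |PE| = 25.60 ✓; ∠PEV = 43.00° ✓; |EV| = 26.80 ✓; ∠EVG = 87.50° ✓; |VG| = 16.40 ✓; ∠(VG, GF) = 90.00° ✓; |GF| = 29.60 ✓; ∠GFA = 71.90° ✓; |FA| = 23.00 ✗.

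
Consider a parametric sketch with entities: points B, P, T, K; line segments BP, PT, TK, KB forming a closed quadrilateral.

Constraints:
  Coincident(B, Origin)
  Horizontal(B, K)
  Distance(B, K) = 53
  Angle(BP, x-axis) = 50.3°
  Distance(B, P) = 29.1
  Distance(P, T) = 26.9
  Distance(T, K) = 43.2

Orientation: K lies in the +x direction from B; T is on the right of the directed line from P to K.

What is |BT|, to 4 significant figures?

10.37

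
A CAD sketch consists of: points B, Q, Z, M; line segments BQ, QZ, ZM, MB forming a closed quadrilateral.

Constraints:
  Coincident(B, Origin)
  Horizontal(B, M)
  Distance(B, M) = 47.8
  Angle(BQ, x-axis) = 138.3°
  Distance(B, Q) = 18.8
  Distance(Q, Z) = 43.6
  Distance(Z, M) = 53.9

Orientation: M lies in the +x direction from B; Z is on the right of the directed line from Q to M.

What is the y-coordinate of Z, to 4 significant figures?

-28.11

B is at the origin; B and M share the same y with |BM| = 47.8 and M in +x, so M = (47.8, 0). BQ runs at 138.3° with |BQ| = 18.8, so Q = (-14.04, 12.51). Z is determined by |QZ| = 43.6 and |ZM| = 53.9 together: it lies at the intersection of circle(Q, 43.6) and circle(M, 53.9). With |QM| = 63.09, the foot of the radical line on QM is 23.59 from Q and the perpendicular offset is √(43.6² − 23.59²) = 36.67. Taking the right-of-QM solution: Z = (1.811, -28.11).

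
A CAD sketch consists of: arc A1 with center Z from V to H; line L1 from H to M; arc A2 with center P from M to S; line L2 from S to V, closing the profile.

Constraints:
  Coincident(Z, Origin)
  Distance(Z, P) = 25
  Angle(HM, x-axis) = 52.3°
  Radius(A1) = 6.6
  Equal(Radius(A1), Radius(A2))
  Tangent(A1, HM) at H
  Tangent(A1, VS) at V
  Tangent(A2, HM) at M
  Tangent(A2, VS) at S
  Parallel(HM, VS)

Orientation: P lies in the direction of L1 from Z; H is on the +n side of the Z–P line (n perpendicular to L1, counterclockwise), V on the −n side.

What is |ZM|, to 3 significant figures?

25.9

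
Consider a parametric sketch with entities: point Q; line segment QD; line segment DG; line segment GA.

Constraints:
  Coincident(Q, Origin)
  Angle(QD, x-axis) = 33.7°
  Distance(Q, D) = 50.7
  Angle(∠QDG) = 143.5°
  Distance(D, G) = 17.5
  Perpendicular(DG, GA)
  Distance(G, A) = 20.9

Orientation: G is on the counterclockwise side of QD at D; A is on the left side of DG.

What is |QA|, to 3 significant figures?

59.0

Q is at the origin; QD runs at 33.7° with length 50.7, so D = 50.7·(cos 33.7°, sin 33.7°) = (42.2, 28.1). ∠QDG = 143.5°, so DG runs at 33.7° + (180° − 143.5°) = 70.2° from the x-axis; with |DG| = 17.5, G = D + 17.5·(cos 70.2°, sin 70.2°) = (48.1, 44.6). DG is perpendicular to GA; with |GA| = 20.9 on the left of DG, A = G + 20.9·(-0.941, 0.339) = (28.4, 51.7). Then |QA| = |A − Q| = 59.0.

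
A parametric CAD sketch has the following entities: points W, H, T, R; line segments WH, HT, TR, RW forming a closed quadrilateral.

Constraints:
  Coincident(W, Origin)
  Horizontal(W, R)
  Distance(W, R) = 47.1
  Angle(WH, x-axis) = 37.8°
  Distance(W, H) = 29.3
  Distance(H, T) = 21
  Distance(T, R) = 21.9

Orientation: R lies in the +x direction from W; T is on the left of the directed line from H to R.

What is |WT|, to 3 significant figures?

48.9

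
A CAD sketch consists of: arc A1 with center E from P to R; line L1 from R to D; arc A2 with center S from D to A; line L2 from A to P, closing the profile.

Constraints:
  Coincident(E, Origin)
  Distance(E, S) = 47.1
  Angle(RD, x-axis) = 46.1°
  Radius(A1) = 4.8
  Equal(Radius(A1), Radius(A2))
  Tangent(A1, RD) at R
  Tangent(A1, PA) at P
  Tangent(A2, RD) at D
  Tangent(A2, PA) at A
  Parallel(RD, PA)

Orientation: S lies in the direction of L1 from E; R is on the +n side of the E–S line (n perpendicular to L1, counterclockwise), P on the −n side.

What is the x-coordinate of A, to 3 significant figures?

36.1

The slot axis is L1's direction at 46.1°, so u = (cos 46.1°, sin 46.1°) = (0.693, 0.721) and n = (−sin 46.1°, cos 46.1°) = (-0.721, 0.693). E is at the origin and S lies 47.1 along u from E, so S = 47.1·u = (32.7, 33.9). Tangency of A1 to both parallel lines with radius 4.8 puts R and P at E ± 4.8·n: R = (-3.46, 3.33), P = (3.46, -3.33). Equal radii place D and A the same way about S: D = S + 4.8·n = (29.2, 37.3), A = S − 4.8·n = (36.1, 30.6). So A.x = 36.1.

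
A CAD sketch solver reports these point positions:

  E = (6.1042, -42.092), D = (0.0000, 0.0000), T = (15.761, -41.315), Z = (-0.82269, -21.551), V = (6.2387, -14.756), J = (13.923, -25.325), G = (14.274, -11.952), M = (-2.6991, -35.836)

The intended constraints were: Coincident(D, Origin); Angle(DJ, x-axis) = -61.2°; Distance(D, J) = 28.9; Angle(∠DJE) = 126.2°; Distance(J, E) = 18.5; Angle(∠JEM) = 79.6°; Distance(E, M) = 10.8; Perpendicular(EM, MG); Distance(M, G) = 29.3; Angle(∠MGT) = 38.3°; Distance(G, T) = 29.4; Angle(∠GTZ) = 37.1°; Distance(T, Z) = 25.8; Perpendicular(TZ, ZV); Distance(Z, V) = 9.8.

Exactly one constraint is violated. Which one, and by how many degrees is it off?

Perpendicular(TZ, ZV) — off by 3.90°.

D = (0.00, 0.00) ✓; DJ at -61.20° ✓; |DJ| = 28.90 ✓; ∠DJE = 126.2° ✓; |JE| = 18.50 ✓; ∠JEM = 79.60° ✓; |EM| = 10.80 ✓; ∠(EM, MG) = 90.00° ✓; |MG| = 29.30 ✓; ∠MGT = 38.30° ✓; |GT| = 29.40 ✓; ∠GTZ = 37.10° ✓; |TZ| = 25.80 ✓; ∠(TZ, ZV) = 86.10° ✗; |ZV| = 9.800 ✓.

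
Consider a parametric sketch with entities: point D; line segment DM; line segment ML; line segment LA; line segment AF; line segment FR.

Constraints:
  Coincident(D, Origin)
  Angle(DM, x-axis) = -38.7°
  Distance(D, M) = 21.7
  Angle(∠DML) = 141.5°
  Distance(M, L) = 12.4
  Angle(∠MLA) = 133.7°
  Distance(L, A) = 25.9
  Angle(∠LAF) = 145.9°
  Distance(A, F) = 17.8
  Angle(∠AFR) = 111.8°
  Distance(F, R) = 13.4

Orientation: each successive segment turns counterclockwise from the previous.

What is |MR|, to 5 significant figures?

48.451

D is at the origin; DM runs at -38.7° with length 21.7, so M = (16.935, -13.568). ∠DML = 141.5° gives ML at -0.20000° from the x-axis; with |ML| = 12.4, L = (29.335, -13.611). ∠MLA = 133.7° gives LA at 46.100° from the x-axis; with |LA| = 25.9, A = (47.294, 5.0512). ∠LAF = 145.9° gives AF at 80.200° from the x-axis; with |AF| = 17.8, F = (50.324, 22.591). ∠AFR = 111.8° gives FR at 148.40° from the x-axis; with |FR| = 13.4, R = (38.911, 29.613). Then |MR| = |R − M| = 48.451.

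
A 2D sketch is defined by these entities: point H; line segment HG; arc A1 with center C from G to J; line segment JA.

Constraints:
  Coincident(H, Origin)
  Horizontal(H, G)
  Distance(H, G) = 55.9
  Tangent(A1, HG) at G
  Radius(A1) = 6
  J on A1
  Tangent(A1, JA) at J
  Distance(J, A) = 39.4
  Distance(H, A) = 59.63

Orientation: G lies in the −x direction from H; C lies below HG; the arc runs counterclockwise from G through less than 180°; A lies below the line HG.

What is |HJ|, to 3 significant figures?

61.7

Checks: ∠(CG, GH) = 90.00° ✓; |CG| = 6.000 ✓; |CJ| = 6.000 ✓; ∠(CJ, JA) = 90.00° ✓; |JA| = 39.40 ✓; |HA| = 59.63 ✓.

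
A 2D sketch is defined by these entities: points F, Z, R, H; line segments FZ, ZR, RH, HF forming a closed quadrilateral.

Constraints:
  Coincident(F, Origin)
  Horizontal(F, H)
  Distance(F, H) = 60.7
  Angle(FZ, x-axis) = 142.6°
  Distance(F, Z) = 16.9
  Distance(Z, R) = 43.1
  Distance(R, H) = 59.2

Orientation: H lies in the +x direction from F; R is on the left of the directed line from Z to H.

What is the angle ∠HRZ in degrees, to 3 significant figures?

92.7°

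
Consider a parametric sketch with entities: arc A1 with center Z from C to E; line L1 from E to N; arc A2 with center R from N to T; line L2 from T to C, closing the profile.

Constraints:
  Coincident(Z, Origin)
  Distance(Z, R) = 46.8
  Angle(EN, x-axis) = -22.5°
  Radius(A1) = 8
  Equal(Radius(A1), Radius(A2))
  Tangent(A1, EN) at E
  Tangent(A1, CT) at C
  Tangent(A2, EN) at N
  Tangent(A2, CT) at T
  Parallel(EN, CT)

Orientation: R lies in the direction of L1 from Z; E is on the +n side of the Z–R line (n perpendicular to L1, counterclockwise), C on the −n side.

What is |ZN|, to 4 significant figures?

47.48

The slot axis is L1's direction at -22.5°, so u = (cos -22.5°, sin -22.5°) = (0.9239, -0.3827) and n = (−sin -22.5°, cos -22.5°) = (0.3827, 0.9239). Z is at the origin and R lies 46.8 along u from Z, so R = 46.8·u = (43.24, -17.91). Tangency of A1 to both parallel lines with radius 8.0 puts E and C at Z ± 8.0·n: E = (3.061, 7.391), C = (-3.061, -7.391). Equal radii place N and T the same way about R: N = R + 8.0·n = (46.30, -10.52), T = R − 8.0·n = (40.18, -25.30). Then |ZN| = |N − Z| = 47.48.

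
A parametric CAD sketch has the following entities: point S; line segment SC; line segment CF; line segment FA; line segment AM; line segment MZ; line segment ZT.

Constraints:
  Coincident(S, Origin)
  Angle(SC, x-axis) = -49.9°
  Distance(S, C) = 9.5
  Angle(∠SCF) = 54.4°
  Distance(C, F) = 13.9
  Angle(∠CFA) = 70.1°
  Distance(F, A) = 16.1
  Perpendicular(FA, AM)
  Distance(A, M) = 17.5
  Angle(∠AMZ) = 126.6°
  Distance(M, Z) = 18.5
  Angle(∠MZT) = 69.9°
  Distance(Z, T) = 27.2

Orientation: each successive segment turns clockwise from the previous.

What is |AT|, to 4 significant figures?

22.71

S is at the origin; SC runs at -49.9° with length 9.5, so C = (6.119, -7.267). ∠SCF = 54.4° gives CF at -175.5° from the x-axis; with |CF| = 13.9, F = (-7.738, -8.357). ∠CFA = 70.1° gives FA at 74.60° from the x-axis; with |FA| = 16.1, A = (-3.463, 7.165). FA is perpendicular to AM, so AM runs at -15.40°; with |AM| = 17.5, M = (13.41, 2.517). ∠AMZ = 126.6° gives MZ at -68.80° from the x-axis; with |MZ| = 18.5, Z = (20.10, -14.73). ∠MZT = 69.9° gives ZT at -178.9° from the x-axis; with |ZT| = 27.2, T = (-7.096, -15.25). Then |AT| = |T − A| = 22.71.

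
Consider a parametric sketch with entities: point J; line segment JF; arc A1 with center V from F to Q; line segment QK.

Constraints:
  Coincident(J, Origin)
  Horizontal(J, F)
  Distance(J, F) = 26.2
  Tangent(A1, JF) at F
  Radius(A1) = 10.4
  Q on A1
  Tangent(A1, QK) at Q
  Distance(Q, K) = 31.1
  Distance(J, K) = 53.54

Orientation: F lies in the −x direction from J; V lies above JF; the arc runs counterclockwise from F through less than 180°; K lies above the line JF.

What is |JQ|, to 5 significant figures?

23.122

Checks: |VQ| = 10.40 ✓; ∠(VQ, QK) = 90.00° ✓; |QK| = 31.10 ✓; |JK| = 53.54 ✓.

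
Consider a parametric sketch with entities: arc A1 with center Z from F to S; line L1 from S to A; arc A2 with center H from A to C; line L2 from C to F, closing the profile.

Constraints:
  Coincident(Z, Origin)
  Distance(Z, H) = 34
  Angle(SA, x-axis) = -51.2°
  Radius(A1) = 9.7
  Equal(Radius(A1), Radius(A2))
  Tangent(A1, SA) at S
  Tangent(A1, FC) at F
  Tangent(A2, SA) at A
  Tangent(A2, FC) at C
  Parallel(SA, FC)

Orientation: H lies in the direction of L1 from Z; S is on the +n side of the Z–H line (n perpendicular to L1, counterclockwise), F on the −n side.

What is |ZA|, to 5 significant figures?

35.357

Tangency of A1 to both parallel lines with radius 9.7 puts S and F at Z ± 9.7·n: S = (7.5596, 6.0781), F = (-7.5596, -6.0781). Equal radii place A and C the same way about H: A = H + 9.7·n = (28.864, -20.419), C = H − 9.7·n = (13.745, -32.576). Then |ZA| = |A − Z| = 35.357.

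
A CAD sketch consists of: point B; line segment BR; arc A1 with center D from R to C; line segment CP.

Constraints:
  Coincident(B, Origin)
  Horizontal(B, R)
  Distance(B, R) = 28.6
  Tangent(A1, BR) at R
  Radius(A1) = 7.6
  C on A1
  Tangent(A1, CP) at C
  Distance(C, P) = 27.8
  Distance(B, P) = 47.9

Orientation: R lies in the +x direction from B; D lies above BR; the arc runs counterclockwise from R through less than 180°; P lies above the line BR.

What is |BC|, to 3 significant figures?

37.2

Checks: B = (0.00, 0.00) ✓; |DC| = 7.600 ✓; ∠(DC, CP) = 90.00° ✓; |CP| = 27.80 ✓; |BP| = 47.90 ✓.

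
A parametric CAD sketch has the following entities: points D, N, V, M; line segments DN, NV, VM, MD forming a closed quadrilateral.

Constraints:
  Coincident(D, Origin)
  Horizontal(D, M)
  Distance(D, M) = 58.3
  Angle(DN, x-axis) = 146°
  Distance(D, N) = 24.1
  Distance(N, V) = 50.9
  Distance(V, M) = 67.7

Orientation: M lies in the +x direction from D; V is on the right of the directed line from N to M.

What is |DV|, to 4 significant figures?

33.55

Checks: |NV| = 50.90 ✓; |VM| = 67.70 ✓.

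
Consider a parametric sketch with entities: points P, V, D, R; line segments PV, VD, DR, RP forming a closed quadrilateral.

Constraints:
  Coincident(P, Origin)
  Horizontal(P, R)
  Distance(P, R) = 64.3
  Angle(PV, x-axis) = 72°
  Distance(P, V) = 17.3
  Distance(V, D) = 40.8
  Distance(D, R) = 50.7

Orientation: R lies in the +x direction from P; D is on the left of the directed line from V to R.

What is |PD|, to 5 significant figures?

56.194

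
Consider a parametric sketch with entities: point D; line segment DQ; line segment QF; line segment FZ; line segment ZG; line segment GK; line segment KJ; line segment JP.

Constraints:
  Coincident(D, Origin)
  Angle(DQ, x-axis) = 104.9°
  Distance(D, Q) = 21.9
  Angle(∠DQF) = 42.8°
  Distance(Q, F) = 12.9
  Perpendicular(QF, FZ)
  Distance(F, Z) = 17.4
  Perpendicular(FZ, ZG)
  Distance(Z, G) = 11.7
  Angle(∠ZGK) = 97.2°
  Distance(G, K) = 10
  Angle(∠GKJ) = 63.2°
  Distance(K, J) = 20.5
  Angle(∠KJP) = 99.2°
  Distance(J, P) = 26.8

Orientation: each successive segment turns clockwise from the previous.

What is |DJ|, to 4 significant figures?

3.233

D is at the origin; DQ runs at 104.9° with length 21.9, so Q = (-5.631, 21.16). ∠DQF = 42.8° gives QF at -32.30° from the x-axis; with |QF| = 12.9, F = (5.273, 14.27). QF is perpendicular to FZ, so FZ runs at -122.3°; with |FZ| = 17.4, Z = (-4.025, -0.4371). FZ ⟂ ZG, so ZG runs at 147.7°; with |ZG| = 11.7, G = (-13.91, 5.815). ∠ZGK = 97.2° gives GK at 64.90° from the x-axis; with |GK| = 10.0, K = (-9.673, 14.87). ∠GKJ = 63.2° gives KJ at -51.90° from the x-axis; with |KJ| = 20.5, J = (2.977, -1.262). Then |DJ| = |J − D| = 3.233.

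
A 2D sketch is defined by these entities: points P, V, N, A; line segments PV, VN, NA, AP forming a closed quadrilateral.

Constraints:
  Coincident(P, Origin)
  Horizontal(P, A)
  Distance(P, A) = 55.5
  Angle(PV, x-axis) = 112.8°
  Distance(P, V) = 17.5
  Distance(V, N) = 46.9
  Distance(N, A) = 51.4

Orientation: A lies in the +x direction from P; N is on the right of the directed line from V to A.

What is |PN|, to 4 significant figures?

29.40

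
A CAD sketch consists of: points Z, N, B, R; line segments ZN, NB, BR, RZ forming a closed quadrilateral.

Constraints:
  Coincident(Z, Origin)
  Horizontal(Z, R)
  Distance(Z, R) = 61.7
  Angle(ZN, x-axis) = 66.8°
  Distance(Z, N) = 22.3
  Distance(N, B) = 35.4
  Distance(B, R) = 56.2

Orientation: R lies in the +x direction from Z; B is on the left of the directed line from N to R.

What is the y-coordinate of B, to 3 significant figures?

47.5

Z is at the origin; Z and R share the same y with |ZR| = 61.7 and R in +x, so R = (61.7, 0). ZN runs at 66.8° with |ZN| = 22.3, so N = (8.78, 20.5). B is determined by |NB| = 35.4 and |BR| = 56.2 together: it lies at the intersection of circle(N, 35.4) and circle(R, 56.2). With |NR| = 56.7, the foot of the radical line on NR is 11.6 from N and the perpendicular offset is √(35.4² − 11.6²) = 33.5. Taking the left-of-NR solution: B = (31.7, 47.5).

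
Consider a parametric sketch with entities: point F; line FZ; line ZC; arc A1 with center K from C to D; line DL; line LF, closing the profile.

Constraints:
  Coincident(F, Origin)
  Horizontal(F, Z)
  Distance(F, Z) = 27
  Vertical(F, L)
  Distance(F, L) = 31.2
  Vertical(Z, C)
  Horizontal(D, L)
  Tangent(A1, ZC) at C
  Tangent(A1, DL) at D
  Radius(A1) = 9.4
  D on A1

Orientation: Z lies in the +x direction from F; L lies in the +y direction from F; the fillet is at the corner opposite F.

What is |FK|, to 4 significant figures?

28.02

F is at the origin; FZ is horizontal with |FZ| = 27.0 and Z on the +x side, so Z = (27.00, 0.000). F and L share the same x with |FL| = 31.2 and L on the +y side, so L = (0.000, 31.20). The virtual corner opposite F is at (27.00, 31.20). Tangency of A1 to ZC means the radius KC is perpendicular to ZC and the tangent condition forces KD to be normal to DL, with radius 9.4, so the center K sits 9.4 in from both sides at K = (17.60, 21.80). Then |FK| = |K − F| = 28.02.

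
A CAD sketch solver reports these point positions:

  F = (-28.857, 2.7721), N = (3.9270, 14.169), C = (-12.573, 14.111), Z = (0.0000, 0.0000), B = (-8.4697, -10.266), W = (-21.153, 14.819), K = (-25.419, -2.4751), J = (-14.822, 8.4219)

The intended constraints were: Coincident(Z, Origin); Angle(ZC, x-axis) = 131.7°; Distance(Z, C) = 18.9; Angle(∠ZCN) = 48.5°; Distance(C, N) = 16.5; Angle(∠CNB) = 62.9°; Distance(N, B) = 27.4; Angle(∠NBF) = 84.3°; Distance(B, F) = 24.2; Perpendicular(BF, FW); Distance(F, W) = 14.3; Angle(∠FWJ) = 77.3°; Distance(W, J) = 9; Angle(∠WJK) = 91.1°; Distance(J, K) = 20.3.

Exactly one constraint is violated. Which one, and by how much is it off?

Distance(J, K) = 20.3 — off by 5.10.

Z = (0.00, 0.00) ✓; ZC at 131.7° ✓; |ZC| = 18.90 ✓; ∠ZCN = 48.50° ✓; |CN| = 16.50 ✓; ∠CNB = 62.90° ✓; |NB| = 27.40 ✓; ∠NBF = 84.30° ✓; |BF| = 24.20 ✓; ∠(BF, FW) = 90.00° ✓; |FW| = 14.30 ✓; ∠FWJ = 77.30° ✓; |WJ| = 9.000 ✓; ∠WJK = 91.10° ✓; |JK| = 15.20 ✗.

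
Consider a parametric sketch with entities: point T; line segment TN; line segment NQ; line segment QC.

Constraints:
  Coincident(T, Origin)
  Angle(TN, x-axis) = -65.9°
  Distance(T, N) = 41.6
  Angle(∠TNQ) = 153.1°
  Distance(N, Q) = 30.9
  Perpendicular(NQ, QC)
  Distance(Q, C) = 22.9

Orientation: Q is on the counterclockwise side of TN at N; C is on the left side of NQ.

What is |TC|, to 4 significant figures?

68.12

T is at the origin; TN runs at -65.9° with length 41.6, so N = 41.6·(cos -65.9°, sin -65.9°) = (16.99, -37.97). ∠TNQ = 153.1°, so NQ runs at -65.9° + (180° − 153.1°) = -39.00° from the x-axis; with |NQ| = 30.9, Q = N + 30.9·(cos -39.00°, sin -39.00°) = (41.00, -57.42). The perpendicularity gives QC at right angles to NQ; with |QC| = 22.9 on the left of NQ, C = Q + 22.9·(0.6293, 0.7771) = (55.41, -39.62). Then |TC| = |C − T| = 68.12.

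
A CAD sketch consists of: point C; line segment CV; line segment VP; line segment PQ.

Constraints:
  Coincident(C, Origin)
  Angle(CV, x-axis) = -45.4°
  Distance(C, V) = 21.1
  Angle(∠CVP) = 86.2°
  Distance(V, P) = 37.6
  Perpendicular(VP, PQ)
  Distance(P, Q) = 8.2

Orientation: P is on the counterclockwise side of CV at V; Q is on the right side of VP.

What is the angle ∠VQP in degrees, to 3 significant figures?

77.7°

C is at the origin; CV runs at -45.4° with length 21.1, so V = 21.1·(cos -45.4°, sin -45.4°) = (14.8, -15.0). ∠CVP = 86.2°, so VP runs at -45.4° + (180° − 86.2°) = 48.4° from the x-axis; with |VP| = 37.6, P = V + 37.6·(cos 48.4°, sin 48.4°) = (39.8, 13.1). VP ⟂ PQ; with |PQ| = 8.2 on the right of VP, Q = P + 8.2·(0.748, -0.664) = (45.9, 7.65). Then cos ∠VQP = QV·QP / (|QV||QP|), giving 77.7°.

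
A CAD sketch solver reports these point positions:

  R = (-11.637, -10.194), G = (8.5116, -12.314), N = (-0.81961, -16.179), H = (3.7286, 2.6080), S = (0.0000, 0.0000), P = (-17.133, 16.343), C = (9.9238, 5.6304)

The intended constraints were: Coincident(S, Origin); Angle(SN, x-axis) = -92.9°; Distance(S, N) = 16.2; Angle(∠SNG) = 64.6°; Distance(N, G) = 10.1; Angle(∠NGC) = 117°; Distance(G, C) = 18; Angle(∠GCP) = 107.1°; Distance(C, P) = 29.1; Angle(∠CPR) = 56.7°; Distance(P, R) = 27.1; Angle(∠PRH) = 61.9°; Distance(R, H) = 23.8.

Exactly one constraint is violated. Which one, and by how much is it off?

Distance(R, H) = 23.8 — off by 3.80.

S = (0.00, 0.00) ✓; SN at -92.90° ✓; |SN| = 16.20 ✓; ∠SNG = 64.60° ✓; |NG| = 10.10 ✓; ∠NGC = 117.0° ✓; |GC| = 18.00 ✓; ∠GCP = 107.1° ✓; |CP| = 29.10 ✓; ∠CPR = 56.70° ✓; |PR| = 27.10 ✓; ∠PRH = 61.90° ✓; |RH| = 20.00 ✗.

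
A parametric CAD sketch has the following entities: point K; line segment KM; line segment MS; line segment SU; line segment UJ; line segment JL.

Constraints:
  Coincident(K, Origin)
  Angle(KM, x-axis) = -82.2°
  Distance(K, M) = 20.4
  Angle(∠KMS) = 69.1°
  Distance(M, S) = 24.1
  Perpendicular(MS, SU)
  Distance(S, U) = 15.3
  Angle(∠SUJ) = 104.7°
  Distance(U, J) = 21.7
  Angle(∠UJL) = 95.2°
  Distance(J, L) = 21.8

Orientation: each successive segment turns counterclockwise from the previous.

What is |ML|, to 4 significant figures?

4.321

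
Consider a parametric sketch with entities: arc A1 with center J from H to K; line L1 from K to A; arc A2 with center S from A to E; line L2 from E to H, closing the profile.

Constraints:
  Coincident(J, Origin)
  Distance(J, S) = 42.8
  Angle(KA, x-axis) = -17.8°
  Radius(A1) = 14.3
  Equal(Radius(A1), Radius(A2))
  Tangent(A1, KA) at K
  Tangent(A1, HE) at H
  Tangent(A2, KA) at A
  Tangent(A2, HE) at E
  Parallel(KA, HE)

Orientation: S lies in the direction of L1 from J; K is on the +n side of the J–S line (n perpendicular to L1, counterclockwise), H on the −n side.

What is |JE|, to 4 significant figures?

45.13

The slot axis is L1's direction at -17.8°, so u = (cos -17.8°, sin -17.8°) = (0.9521, -0.3057) and n = (−sin -17.8°, cos -17.8°) = (0.3057, 0.9521). J is at the origin and S lies 42.8 along u from J, so S = 42.8·u = (40.75, -13.08). Tangency of A1 to both parallel lines with radius 14.3 puts K and H at J ± 14.3·n: K = (4.371, 13.62), H = (-4.371, -13.62). Equal radii place A and E the same way about S: A = S + 14.3·n = (45.12, 0.5317), E = S − 14.3·n = (36.38, -26.70). Then |JE| = |E − J| = 45.13.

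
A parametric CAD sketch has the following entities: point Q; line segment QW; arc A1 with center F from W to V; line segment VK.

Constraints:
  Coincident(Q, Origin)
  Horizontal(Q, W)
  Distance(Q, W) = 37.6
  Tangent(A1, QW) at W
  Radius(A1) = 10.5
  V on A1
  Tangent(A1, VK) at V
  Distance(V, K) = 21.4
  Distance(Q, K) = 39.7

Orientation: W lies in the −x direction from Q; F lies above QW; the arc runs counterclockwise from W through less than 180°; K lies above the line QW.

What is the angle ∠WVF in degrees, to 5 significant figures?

47.784°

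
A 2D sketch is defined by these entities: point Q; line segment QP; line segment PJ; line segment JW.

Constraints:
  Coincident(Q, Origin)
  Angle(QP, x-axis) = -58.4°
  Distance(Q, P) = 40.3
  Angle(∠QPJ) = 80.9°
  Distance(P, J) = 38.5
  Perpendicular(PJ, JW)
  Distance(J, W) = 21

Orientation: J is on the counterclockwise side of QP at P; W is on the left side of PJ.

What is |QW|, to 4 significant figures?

37.22

Q is at the origin; QP runs at -58.4° with length 40.3, so P = 40.3·(cos -58.4°, sin -58.4°) = (21.12, -34.32). ∠QPJ = 80.9°, so PJ runs at -58.4° + (180° − 80.9°) = 40.70° from the x-axis; with |PJ| = 38.5, J = P + 38.5·(cos 40.70°, sin 40.70°) = (50.30, -9.219). PJ is perpendicular to JW; with |JW| = 21.0 on the left of PJ, W = J + 21.0·(-0.6521, 0.7581) = (36.61, 6.702). Then |QW| = |W − Q| = 37.22.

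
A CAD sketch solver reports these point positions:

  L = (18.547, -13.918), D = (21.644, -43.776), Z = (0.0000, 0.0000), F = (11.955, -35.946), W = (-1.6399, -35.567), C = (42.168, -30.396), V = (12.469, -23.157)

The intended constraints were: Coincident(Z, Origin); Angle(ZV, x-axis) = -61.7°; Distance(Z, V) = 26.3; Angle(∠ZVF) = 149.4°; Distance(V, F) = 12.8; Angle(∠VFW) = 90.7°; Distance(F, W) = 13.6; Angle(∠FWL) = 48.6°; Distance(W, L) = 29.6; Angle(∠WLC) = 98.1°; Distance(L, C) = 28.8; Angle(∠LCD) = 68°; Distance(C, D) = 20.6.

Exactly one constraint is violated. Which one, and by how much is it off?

Distance(C, D) = 20.6 — off by 3.90.

Z = (0.00, 0.00) ✓; ZV at -61.70° ✓; |ZV| = 26.30 ✓; ∠ZVF = 149.4° ✓; |VF| = 12.80 ✓; ∠VFW = 90.70° ✓; |FW| = 13.60 ✓; ∠FWL = 48.60° ✓; |WL| = 29.60 ✓; ∠WLC = 98.10° ✓; |LC| = 28.80 ✓; ∠LCD = 68.00° ✓; |CD| = 24.50 ✗.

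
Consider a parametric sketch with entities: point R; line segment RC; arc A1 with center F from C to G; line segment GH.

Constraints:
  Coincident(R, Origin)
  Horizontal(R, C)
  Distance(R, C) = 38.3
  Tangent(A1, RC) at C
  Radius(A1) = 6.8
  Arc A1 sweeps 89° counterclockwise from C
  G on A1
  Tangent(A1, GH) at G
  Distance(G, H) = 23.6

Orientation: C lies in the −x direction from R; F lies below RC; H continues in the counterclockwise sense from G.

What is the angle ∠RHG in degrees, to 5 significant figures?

55.365°

R is at the origin; RC is horizontal with |RC| = 38.3 and C on the −x side, so C = (-38.300, 0.0000). Tangency of A1 to RC means the radius FC is perpendicular to RC, so F = C + (0, -6.8) = (-38.300, -6.8000). On A1, C sits at bearing 90° from F; an 89° counterclockwise sweep puts G at bearing 179°, so G = F + 6.8·(cos 179°, sin 179°) = (-45.099, -6.6813). A1 meets GH tangentially, so FG is at right angles to GH, so GH runs along (−sin 179°, cos 179°); with |GH| = 23.6, H = (-45.511, -30.278). Then cos ∠RHG = HR·HG / (|HR||HG|), giving 55.365°.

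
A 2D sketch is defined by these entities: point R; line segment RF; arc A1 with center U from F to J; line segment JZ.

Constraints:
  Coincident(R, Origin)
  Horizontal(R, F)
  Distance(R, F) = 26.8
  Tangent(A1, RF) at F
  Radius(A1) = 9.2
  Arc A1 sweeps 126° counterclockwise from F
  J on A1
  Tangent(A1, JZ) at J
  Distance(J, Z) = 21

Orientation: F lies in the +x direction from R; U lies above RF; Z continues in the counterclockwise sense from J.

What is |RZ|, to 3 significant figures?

38.4

R is at the origin; R and F share the same y with |RF| = 26.8 and F on the +x side, so F = (26.8, 0.00). The tangent condition forces UF to be normal to RF, so U = F + (0, 9.2) = (26.8, 9.20). On A1, F sits at bearing -90° from U; a 126° counterclockwise sweep puts J at bearing 36°, so J = U + 9.2·(cos 36°, sin 36°) = (34.2, 14.6). The tangent condition forces UJ to be normal to JZ, so JZ runs along (−sin 36°, cos 36°); with |JZ| = 21.0, Z = (21.9, 31.6). Then |RZ| = |Z − R| = 38.4.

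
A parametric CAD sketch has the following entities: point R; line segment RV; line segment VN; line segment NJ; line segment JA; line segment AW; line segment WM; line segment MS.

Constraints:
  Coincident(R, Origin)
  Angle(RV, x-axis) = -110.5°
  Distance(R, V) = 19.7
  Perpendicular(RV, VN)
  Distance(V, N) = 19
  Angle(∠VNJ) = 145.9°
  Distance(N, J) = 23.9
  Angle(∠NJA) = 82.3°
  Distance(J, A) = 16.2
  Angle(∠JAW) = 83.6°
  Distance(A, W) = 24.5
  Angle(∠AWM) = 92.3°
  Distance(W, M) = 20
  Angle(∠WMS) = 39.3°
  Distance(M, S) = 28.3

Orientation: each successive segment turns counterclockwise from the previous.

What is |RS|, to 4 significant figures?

22.84

R is at the origin; RV runs at -110.5° with length 19.7, so V = (-6.899, -18.45). RV is perpendicular to VN, so VN runs at -20.50°; with |VN| = 19.0, N = (10.90, -25.11). ∠VNJ = 145.9° gives NJ at 13.60° from the x-axis; with |NJ| = 23.9, J = (34.13, -19.49). ∠NJA = 82.3° gives JA at 111.3° from the x-axis; with |JA| = 16.2, A = (28.24, -4.393). ∠JAW = 83.6° gives AW at -152.3° from the x-axis; with |AW| = 24.5, W = (6.551, -15.78). ∠AWM = 92.3° gives WM at -64.60° from the x-axis; with |WM| = 20.0, M = (15.13, -33.85). ∠WMS = 39.3° gives MS at 76.10° from the x-axis; with |MS| = 28.3, S = (21.93, -6.377). Then |RS| = |S − R| = 22.84.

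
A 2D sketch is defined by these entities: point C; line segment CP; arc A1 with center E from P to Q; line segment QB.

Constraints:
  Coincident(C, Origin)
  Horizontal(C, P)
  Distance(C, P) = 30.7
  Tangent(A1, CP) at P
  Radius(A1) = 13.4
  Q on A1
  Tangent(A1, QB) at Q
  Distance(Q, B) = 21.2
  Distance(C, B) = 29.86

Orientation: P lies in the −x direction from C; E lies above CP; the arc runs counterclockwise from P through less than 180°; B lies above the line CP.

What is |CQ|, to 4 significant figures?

20.10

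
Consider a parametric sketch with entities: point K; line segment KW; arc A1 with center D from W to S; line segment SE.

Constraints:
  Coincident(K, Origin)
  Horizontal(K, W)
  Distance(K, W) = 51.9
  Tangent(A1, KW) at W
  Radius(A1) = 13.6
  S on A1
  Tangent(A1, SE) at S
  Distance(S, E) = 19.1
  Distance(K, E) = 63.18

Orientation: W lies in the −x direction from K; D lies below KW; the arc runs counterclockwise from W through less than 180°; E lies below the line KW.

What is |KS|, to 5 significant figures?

66.420

K is at the origin; KW is horizontal with |KW| = 51.9 and W on the −x side, so W = (-51.900, 0.0000). A1 meets KW tangentially, so DW is at right angles to KW, so D = W + (0, -13.6) = (-51.900, -13.600). Since DS ⟂ SE (tangency), |DE| = √(13.6² + 19.1²) = 23.447 regardless of where S sits on A1. So E lies on both circle(K, 63.18) and circle(D, 23.447); the below-KW intersection is E = (-51.186, -37.036). S is the foot of the tangent from E: S = (-62.733, -21.822).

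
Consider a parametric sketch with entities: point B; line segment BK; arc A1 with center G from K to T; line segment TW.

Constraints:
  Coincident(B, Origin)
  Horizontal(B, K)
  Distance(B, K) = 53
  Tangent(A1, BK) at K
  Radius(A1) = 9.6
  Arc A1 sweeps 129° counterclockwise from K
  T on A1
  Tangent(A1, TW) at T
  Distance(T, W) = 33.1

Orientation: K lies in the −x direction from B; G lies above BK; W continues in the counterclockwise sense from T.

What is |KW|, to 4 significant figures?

43.47

B is at the origin; BK is horizontal with |BK| = 53.0 and K on the −x side, so K = (-53.00, 0.000). A1 meets BK tangentially, so GK is at right angles to BK, so G = K + (0, 9.6) = (-53.00, 9.600). On A1, K sits at bearing -90° from G; a 129° counterclockwise sweep puts T at bearing 39°, so T = G + 9.6·(cos 39°, sin 39°) = (-45.54, 15.64). The tangent condition forces GT to be normal to TW, so TW runs along (−sin 39°, cos 39°); with |TW| = 33.1, W = (-66.37, 41.37). Then |KW| = |W − K| = 43.47.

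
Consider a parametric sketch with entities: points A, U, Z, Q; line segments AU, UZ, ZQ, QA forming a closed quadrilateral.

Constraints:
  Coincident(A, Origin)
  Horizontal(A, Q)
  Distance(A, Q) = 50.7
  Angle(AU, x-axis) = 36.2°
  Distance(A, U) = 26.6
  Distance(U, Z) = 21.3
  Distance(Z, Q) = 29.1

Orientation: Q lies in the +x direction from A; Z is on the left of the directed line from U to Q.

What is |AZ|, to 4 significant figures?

47.86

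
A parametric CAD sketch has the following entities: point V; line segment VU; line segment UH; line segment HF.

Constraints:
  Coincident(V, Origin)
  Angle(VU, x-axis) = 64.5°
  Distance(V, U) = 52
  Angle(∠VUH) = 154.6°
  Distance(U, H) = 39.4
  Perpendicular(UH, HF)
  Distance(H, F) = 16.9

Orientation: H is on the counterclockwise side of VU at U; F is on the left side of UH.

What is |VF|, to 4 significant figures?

86.54

V is at the origin; VU runs at 64.5° with length 52.0, so U = 52.0·(cos 64.5°, sin 64.5°) = (22.39, 46.93). ∠VUH = 154.6°, so UH runs at 64.5° + (180° − 154.6°) = 89.90° from the x-axis; with |UH| = 39.4, H = U + 39.4·(cos 89.90°, sin 89.90°) = (22.46, 86.33). UH ⟂ HF; with |HF| = 16.9 on the left of UH, F = H + 16.9·(-1.000, 0.001745) = (5.555, 86.36). Then |VF| = |F − V| = 86.54.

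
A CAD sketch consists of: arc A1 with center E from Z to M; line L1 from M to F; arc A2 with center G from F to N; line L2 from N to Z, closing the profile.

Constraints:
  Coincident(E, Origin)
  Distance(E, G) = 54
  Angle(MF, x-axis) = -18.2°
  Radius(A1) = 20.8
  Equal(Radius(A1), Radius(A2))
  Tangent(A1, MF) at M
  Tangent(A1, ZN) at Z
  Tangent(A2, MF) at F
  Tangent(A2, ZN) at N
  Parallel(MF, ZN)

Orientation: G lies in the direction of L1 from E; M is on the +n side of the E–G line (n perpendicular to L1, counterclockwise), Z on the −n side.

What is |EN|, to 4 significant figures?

57.87

The slot axis is L1's direction at -18.2°, so u = (cos -18.2°, sin -18.2°) = (0.9500, -0.3123) and n = (−sin -18.2°, cos -18.2°) = (0.3123, 0.9500). E is at the origin and G lies 54.0 along u from E, so G = 54.0·u = (51.30, -16.87). Tangency of A1 to both parallel lines with radius 20.8 puts M and Z at E ± 20.8·n: M = (6.497, 19.76), Z = (-6.497, -19.76). Equal radii place F and N the same way about G: F = G + 20.8·n = (57.80, 2.893), N = G − 20.8·n = (44.80, -36.63). Then |EN| = |N − E| = 57.87.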